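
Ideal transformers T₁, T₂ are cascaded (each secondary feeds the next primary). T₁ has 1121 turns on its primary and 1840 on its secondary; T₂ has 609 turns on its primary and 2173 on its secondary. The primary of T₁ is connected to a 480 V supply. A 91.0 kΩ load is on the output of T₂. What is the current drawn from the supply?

After T₁: V = 480.00 × 1840/1121 = 787.87 V.
After T₂: V = 787.87 × 2173/609 = 2811.2 V.
I_load = 2811.2/91000 = 0.030893 A, so P_out = 2811.2 × 0.030893 = 86.846 W.
All ideal ⇒ P_in = P_out, so I_supply = 86.846/480 = 0.181 A.

I_supply ≈ 0.181 A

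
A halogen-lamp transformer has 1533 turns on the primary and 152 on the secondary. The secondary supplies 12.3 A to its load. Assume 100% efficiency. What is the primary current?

I_p ≈ 1.22 A

For an ideal transformer I_p/I_s = N_s/N_p, so I_p = 12.3 × 152/1533 = 1.22 A.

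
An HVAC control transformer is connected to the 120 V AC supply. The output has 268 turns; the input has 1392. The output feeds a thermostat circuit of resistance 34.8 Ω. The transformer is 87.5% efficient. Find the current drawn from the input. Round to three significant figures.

I_in ≈ 0.146 A

V_out = 120 × 268/1392 = 23.103 V.
I_out = V_out/R = 23.103/34.8 = 0.66389 A.
P_out = V_out I_out = 23.103 × 0.66389 = 15.338 W.
P_in = P_out/η = 15.338/0.875 = 17.529 W.
I_in = P_in/V_in = 17.529/120 = 0.146 A.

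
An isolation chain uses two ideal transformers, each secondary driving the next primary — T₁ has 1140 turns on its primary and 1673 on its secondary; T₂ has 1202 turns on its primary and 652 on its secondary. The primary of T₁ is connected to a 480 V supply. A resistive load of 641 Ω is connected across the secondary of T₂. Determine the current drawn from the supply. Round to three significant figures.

After T₁: V = 480.00 × 1673/1140 = 704.42 V.
After T₂: V = 704.42 × 652/1202 = 382.10 V.
I_load = 382.10/641 = 0.59610 A, so P_out = 382.10 × 0.59610 = 227.77 W.
All ideal ⇒ P_in = P_out, so I_supply = 227.77/480 = 0.475 A.

I_supply ≈ 0.475 A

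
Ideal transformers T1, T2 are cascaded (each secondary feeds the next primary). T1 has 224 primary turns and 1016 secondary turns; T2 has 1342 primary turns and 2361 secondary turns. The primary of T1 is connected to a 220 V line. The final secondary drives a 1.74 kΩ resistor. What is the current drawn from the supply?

Secondary of T1: V = 220.00 × 1016/224 = 997.86 V.
Secondary of T2: V = 997.86 × 2361/1342 = 1755.5 V.
I_load = 1755.5/1740 = 1.0089 A, so P_out = 1755.5 × 1.0089 = 1771.2 W.
All ideal ⇒ P_in = P_out, so I_supply = 1771.2/220 = 8.05 A.

I_supply ≈ 8.05 A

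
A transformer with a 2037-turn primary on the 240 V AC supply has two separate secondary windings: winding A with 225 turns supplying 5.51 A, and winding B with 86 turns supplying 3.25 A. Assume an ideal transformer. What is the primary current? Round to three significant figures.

V_A = 240 × 225/2037 = 26.510 V; V_B = 240 × 86/2037 = 10.133 V.
P_out = V_A I_A + V_B I_B = 26.510×5.51 + 10.133×3.25 = 146.07 + 32.931 = 179.00 W.
Ideal ⇒ P_in = P_out, so I_p = P_out/V_p = 179.00/240 = 0.746 A.

I_p ≈ 0.746 A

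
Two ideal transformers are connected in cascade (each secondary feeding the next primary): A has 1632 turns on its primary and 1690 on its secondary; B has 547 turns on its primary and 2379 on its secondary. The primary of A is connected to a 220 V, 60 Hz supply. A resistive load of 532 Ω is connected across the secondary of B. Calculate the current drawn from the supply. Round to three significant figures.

I_supply ≈ 8.39 A

After A: V = 220.00 × 1690/1632 = 227.82 V.
After B: V = 227.82 × 2379/547 = 990.82 V.
I_load = 990.82/532 = 1.8625 A, so P_out = 990.82 × 1.8625 = 1845.4 W.
All ideal ⇒ P_in = P_out, so I_supply = 1845.4/220 = 8.39 A.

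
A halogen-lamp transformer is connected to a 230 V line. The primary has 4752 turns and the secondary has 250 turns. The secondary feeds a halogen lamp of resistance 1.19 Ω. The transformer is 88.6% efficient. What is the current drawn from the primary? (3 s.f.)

I_p ≈ 0.604 A

V_s = 230 × 250/4752 = 12.100 V.
I_s = V_s/R = 12.100/1.19 = 10.168 A.
P_out = V_s I_s = 12.100 × 10.168 = 123.04 W.
P_in = P_out/η = 123.04/0.886 = 138.87 W.
I_p = P_in/V_p = 138.87/230 = 0.604 A.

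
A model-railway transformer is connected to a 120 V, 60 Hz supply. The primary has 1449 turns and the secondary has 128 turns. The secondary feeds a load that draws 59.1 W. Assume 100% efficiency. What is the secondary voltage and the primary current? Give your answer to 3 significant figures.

V_s ≈ 10.6 V, I_p ≈ 0.493 A

V_s = V_p × N_s/N_p = 120 × 128/1449 = 10.600 V.
I_s = P/V_s = 59.1/10.600 = 5.5753 A.
I_p = I_s × N_s/N_p = 5.5753 × 128/1449 = 0.493 A.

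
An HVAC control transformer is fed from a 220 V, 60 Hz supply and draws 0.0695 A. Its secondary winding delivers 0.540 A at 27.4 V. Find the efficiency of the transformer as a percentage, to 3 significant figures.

P_in = 220 × 0.0695 = 15.2900 W.
P_out = 27.4 × 0.540 = 14.7960 W.
η = P_out/P_in = 14.7960/15.2900 = 0.968.

η ≈ 96.8%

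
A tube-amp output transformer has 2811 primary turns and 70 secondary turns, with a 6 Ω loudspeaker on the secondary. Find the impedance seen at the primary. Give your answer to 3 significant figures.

Z_p ≈ 9680 Ω

Z_p = (N_p/N_s)² × Z_s = (2811/70)² × 6 = 9680 Ω.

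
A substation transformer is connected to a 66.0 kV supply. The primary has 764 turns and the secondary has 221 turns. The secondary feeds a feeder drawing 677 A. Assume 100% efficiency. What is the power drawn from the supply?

I_p = I_s × N_s/N_p = 677 × 221/764 = 195.83 A.
P = V_p I_p = 66000 × 195.83 = 1.29×10^7 W.

P ≈ 1.29×10^7 W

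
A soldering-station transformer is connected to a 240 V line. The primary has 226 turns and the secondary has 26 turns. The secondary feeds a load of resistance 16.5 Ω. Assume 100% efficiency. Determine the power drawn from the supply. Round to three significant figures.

V_s = V_p × N_s/N_p = 240 × 26/226 = 27.611 V.
I_s = V_s/R = 27.611/16.5 = 1.6734 A.
I_p = I_s × N_s/N_p = 1.6734 × 26/226 = 0.19251 A.
P = V_p I_p = 240 × 0.19251 = 46.2 W.

P ≈ 46.2 W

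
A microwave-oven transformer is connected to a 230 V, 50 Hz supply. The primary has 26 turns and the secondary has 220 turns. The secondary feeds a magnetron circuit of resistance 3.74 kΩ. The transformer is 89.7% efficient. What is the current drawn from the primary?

I_p ≈ 4.91 A

V_s = 230 × 220/26 = 1946.2 V.
I_s = V_s/R = 1946.2/3740 = 0.52036 A.
P_out = V_s I_s = 1946.2 × 0.52036 = 1012.7 W.
P_in = P_out/η = 1012.7/0.897 = 1129.0 W.
I_p = P_in/V_p = 1129.0/230 = 4.91 A.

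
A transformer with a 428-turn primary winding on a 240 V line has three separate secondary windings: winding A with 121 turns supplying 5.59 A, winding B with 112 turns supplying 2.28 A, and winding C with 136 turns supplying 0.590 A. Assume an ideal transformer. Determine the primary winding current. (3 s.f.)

I_p ≈ 2.36 A

V_A = 240 × 121/428 = 67.850 V; V_B = 240 × 112/428 = 62.804 V; V_C = 240 × 136/428 = 76.262 V.
P_out = V_A I_A + V_B I_B + V_C I_C = 67.850×5.59 + 62.804×2.28 + 76.262×0.590 = 379.28 + 143.19 + 44.994 = 567.47 W.
Ideal ⇒ P_in = P_out, so I_p = P_out/V_p = 567.47/240 = 2.36 A.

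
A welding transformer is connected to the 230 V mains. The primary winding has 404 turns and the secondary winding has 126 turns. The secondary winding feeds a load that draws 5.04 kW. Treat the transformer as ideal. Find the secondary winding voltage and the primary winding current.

V_s = V_p × N_s/N_p = 230 × 126/404 = 71.733 V.
I_s = P/V_s = 5040/71.733 = 70.261 A.
I_p = I_s × N_s/N_p = 70.261 × 126/404 = 21.9 A.

V_s ≈ 71.7 V, I_p ≈ 21.9 A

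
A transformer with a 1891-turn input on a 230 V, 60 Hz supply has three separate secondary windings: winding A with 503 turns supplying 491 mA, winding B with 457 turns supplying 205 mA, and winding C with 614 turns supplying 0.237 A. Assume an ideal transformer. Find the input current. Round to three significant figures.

V_A = 230 × 503/1891 = 61.179 V; V_B = 230 × 457/1891 = 55.584 V; V_C = 230 × 614/1891 = 74.680 V.
P_out = V_A I_A + V_B I_B + V_C I_C = 61.179×0.491 + 55.584×0.205 + 74.680×0.237 = 30.039 + 11.395 + 17.699 = 59.133 W.
Ideal ⇒ P_in = P_out, so I_in = P_out/V_in = 59.133/230 = 0.257 A.

I_in ≈ 0.257 A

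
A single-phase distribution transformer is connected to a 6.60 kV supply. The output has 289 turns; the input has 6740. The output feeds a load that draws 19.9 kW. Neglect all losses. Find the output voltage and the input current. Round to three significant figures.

V_out ≈ 283 V, I_in ≈ 3.02 A

V_out = V_in × N_out/N_in = 6600 × 289/6740 = 283.00 V.
I_out = P/V_out = 19900/283.00 = 70.319 A.
I_in = I_out × N_out/N_in = 70.319 × 289/6740 = 3.02 A.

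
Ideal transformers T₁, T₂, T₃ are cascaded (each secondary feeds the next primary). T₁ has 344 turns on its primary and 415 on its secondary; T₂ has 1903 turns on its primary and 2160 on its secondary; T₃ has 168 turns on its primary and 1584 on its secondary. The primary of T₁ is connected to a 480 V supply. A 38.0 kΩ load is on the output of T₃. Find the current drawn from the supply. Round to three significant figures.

After T₁: V = 480.00 × 415/344 = 579.07 V.
After T₂: V = 579.07 × 2160/1903 = 657.27 V.
After T₃: V = 657.27 × 1584/168 = 6197.1 V.
I_load = 6197.1/38000 = 0.16308 A, so P_out = 6197.1 × 0.16308 = 1010.6 W.
All ideal ⇒ P_in = P_out, so I_supply = 1010.6/480 = 2.11 A.

I_supply ≈ 2.11 A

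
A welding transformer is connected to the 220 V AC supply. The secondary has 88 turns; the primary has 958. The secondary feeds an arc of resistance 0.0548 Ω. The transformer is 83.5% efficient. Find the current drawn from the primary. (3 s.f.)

I_p ≈ 40.6 A

V_s = 220 × 88/958 = 20.209 V.
I_s = V_s/R = 20.209/0.0548 = 368.77 A.
P_out = V_s I_s = 20.209 × 368.77 = 7452.5 W.
P_in = P_out/η = 7452.5/0.835 = 8925.1 W.
I_p = P_in/V_p = 8925.1/220 = 40.6 A.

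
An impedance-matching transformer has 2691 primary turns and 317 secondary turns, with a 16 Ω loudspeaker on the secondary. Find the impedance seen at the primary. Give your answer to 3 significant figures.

Z_p = (N_p/N_s)² × Z_s = (2691/317)² × 16 = 1150 Ω.

Z_p ≈ 1150 Ω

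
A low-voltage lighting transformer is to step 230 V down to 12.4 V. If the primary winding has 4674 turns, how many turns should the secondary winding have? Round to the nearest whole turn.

N_s/N_p = V_s/V_p, so N_s = 4674 × 12.4/230 = 252.0 ≈ 252 turns.

N_s = 252 turns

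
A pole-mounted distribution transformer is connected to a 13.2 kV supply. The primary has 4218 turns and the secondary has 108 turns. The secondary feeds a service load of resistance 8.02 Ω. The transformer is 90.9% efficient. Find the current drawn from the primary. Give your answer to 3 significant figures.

V_s = 13200 × 108/4218 = 337.98 V.
I_s = V_s/R = 337.98/8.02 = 42.142 A.
P_out = V_s I_s = 337.98 × 42.142 = 14243 W.
P_in = P_out/η = 14243/0.909 = 15669 W.
I_p = P_in/V_p = 15669/13200 = 1.19 A.

I_p ≈ 1.19 A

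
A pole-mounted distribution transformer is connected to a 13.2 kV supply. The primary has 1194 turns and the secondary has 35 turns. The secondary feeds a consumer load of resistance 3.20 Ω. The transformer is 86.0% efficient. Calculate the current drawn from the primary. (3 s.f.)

I_p ≈ 4.12 A

V_s = 13200 × 35/1194 = 386.93 V.
I_s = V_s/R = 386.93/3.20 = 120.92 A.
P_out = V_s I_s = 386.93 × 120.92 = 46787 W.
P_in = P_out/η = 46787/0.860 = 54404 W.
I_p = P_in/V_p = 54404/13200 = 4.12 A.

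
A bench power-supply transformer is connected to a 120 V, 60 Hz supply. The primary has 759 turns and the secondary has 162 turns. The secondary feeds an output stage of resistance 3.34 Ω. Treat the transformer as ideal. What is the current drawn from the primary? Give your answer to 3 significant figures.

I_p ≈ 1.64 A

V_s = V_p × N_s/N_p = 120 × 162/759 = 25.613 V.
I_s = V_s/R = 25.613/3.34 = 7.6685 A.
For an ideal transformer I_p N_p = I_s N_s, so I_p = 7.6685 × 162/759 = 1.64 A.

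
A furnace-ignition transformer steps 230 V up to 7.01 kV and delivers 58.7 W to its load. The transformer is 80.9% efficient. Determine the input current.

P_in = P_out/η = 58.7/0.809 = 72.559 W.
I_in = P_in/V_in = 72.559/230 = 0.315 A.

I_in ≈ 0.315 A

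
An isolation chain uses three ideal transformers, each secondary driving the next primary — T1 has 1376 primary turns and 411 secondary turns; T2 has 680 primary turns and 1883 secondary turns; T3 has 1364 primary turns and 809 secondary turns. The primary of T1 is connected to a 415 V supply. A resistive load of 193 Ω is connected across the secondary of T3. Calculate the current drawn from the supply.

Secondary of T1: V = 415.00 × 411/1376 = 123.96 V.
Secondary of T2: V = 123.96 × 1883/680 = 343.25 V.
Secondary of T3: V = 343.25 × 809/1364 = 203.59 V.
I_load = 203.59/193 = 1.0548 A, so P_out = 203.59 × 1.0548 = 214.75 W.
All ideal ⇒ P_in = P_out, so I_supply = 214.75/415 = 0.517 A.

I_supply ≈ 0.517 A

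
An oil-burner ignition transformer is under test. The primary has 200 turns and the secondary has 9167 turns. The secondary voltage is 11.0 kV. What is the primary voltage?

V_p ≈ 240 V

V_p/V_s = N_p/N_s, so V_p = 11000 × 200/9167 = 240 V.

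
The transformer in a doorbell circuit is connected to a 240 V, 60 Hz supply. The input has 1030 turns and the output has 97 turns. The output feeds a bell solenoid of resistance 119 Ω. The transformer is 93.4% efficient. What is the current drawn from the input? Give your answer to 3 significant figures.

V_out = 240 × 97/1030 = 22.602 V.
I_out = V_out/R = 22.602/119 = 0.18993 A.
P_out = V_out I_out = 22.602 × 0.18993 = 4.2928 W.
P_in = P_out/η = 4.2928/0.934 = 4.5962 W.
I_in = P_in/V_in = 4.5962/240 = 0.0192 A.

I_in ≈ 0.0192 A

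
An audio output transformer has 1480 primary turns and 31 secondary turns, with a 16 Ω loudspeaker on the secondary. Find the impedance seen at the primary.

Z_p = (N_p/N_s)² × Z_s = (1480/31)² × 16 = 36500 Ω.

Z_p ≈ 36500 Ω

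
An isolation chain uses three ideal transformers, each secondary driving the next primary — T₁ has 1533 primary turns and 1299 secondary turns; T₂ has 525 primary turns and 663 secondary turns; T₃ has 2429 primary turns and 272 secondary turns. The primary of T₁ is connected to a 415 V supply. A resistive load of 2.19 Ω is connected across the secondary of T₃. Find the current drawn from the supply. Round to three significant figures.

Secondary of T₁: V = 415.00 × 1299/1533 = 351.65 V.
Secondary of T₂: V = 351.65 × 663/525 = 444.09 V.
Secondary of T₃: V = 444.09 × 272/2429 = 49.729 V.
I_load = 49.729/2.19 = 22.707 A, so P_out = 49.729 × 22.707 = 1129.2 W.
All ideal ⇒ P_in = P_out, so I_supply = 1129.2/415 = 2.72 A.

I_supply ≈ 2.72 A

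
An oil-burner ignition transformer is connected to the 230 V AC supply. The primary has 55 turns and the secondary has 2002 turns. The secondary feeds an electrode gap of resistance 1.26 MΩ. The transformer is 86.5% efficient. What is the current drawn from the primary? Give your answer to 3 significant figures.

I_p ≈ 0.280 A

V_s = 230 × 2002/55 = 8372.0 V.
I_s = V_s/R = 8372.0/(1.26×10^6) = 0.0066444 A.
P_out = V_s I_s = 8372.0 × 0.0066444 = 55.627 W.
P_in = P_out/η = 55.627/0.865 = 64.309 W.
I_p = P_in/V_p = 64.309/230 = 0.280 A.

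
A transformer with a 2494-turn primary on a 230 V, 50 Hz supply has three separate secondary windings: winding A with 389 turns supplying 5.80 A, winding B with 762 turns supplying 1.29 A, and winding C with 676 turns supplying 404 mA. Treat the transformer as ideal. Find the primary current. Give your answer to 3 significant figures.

V_A = 230 × 389/2494 = 35.874 V; V_B = 230 × 762/2494 = 70.273 V; V_C = 230 × 676/2494 = 62.342 V.
P_out = V_A I_A + V_B I_B + V_C I_C = 35.874×5.80 + 70.273×1.29 + 62.342×0.404 = 208.07 + 90.652 + 25.186 = 323.91 W.
Ideal ⇒ P_in = P_out, so I_p = P_out/V_p = 323.91/230 = 1.41 A.

I_p ≈ 1.41 A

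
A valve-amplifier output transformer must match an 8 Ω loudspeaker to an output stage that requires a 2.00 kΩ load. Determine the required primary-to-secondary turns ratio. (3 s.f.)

N_p/N_s ≈ 15.8

Z_p/Z_s = (N_p/N_s)², so N_p/N_s = √(2000/8) = √250 = 15.8.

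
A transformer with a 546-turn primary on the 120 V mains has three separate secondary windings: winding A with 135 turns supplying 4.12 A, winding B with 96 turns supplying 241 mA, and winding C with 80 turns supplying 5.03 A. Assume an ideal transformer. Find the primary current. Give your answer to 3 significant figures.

V_A = 120 × 135/546 = 29.670 V; V_B = 120 × 96/546 = 21.099 V; V_C = 120 × 80/546 = 17.582 V.
P_out = V_A I_A + V_B I_B + V_C I_C = 29.670×4.12 + 21.099×0.241 + 17.582×5.03 = 122.24 + 5.0848 + 88.440 = 215.77 W.
Ideal ⇒ P_in = P_out, so I_p = P_out/V_p = 215.77/120 = 1.80 A.

I_p ≈ 1.80 A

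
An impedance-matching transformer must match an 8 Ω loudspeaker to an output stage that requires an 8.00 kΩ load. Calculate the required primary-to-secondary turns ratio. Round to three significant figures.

N_p/N_s ≈ 31.6

Z_p/Z_s = (N_p/N_s)², so N_p/N_s = √(8000/8) = √1000 = 31.6.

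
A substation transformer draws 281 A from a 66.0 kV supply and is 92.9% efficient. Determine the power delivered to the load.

P_in = V_p I_p = 66000 × 281 = 1.8546×10^7 W.
P_out = η P_in = 0.929 × 1.8546×10^7 = 1.72×10^7 W.

P_out ≈ 1.72×10^7 W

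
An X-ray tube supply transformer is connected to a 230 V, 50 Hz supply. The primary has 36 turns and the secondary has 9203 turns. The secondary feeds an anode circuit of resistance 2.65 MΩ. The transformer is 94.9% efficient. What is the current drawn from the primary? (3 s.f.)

V_s = 230 × 9203/36 = 58797 V.
I_s = V_s/R = 58797/(2.65×10^6) = 0.022188 A.
P_out = V_s I_s = 58797 × 0.022188 = 1304.6 W.
P_in = P_out/η = 1304.6/0.949 = 1374.7 W.
I_p = P_in/V_p = 1374.7/230 = 5.98 A.

I_p ≈ 5.98 A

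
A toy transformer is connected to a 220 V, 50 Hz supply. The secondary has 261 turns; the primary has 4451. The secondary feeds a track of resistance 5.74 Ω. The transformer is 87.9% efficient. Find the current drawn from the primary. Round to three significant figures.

V_s = 220 × 261/4451 = 12.900 V.
I_s = V_s/R = 12.900/5.74 = 2.2475 A.
P_out = V_s I_s = 12.900 × 2.2475 = 28.993 W.
P_in = P_out/η = 28.993/0.879 = 32.985 W.
I_p = P_in/V_p = 32.985/220 = 0.150 A.

I_p ≈ 0.150 A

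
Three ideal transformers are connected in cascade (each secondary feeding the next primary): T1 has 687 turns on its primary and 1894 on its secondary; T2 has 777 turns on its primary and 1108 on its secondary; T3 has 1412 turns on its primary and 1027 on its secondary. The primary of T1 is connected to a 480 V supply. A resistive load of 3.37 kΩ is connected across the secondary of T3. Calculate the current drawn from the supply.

After T1: V = 480.00 × 1894/687 = 1323.3 V.
After T2: V = 1323.3 × 1108/777 = 1887.0 V.
After T3: V = 1887.0 × 1027/1412 = 1372.5 V.
I_load = 1372.5/3370 = 0.40728 A, so P_out = 1372.5 × 0.40728 = 559.00 W.
All ideal ⇒ P_in = P_out, so I_supply = 559.00/480 = 1.16 A.

I_supply ≈ 1.16 A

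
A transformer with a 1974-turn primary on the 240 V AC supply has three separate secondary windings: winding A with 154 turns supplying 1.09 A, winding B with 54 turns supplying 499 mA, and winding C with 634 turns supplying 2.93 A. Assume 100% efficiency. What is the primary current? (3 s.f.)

I_p ≈ 1.04 A

V_A = 240 × 154/1974 = 18.723 V; V_B = 240 × 54/1974 = 6.5653 V; V_C = 240 × 634/1974 = 77.082 V.
P_out = V_A I_A + V_B I_B + V_C I_C = 18.723×1.09 + 6.5653×0.499 + 77.082×2.93 = 20.409 + 3.2761 + 225.85 = 249.54 W.
Ideal ⇒ P_in = P_out, so I_p = P_out/V_p = 249.54/240 = 1.04 A.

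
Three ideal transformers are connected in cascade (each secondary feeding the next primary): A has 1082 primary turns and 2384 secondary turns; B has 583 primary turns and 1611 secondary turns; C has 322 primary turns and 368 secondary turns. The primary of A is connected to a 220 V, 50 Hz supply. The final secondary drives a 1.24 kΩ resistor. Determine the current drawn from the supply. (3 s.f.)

I_supply ≈ 8.59 A

After A: V = 220.00 × 2384/1082 = 484.73 V.
After B: V = 484.73 × 1611/583 = 1339.5 V.
After C: V = 1339.5 × 368/322 = 1530.8 V.
I_load = 1530.8/1240 = 1.2345 A, so P_out = 1530.8 × 1.2345 = 1889.8 W.
All ideal ⇒ P_in = P_out, so I_supply = 1889.8/220 = 8.59 A.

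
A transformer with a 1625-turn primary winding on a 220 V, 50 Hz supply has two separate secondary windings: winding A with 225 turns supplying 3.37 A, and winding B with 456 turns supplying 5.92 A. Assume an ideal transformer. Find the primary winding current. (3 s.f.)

V_A = 220 × 225/1625 = 30.462 V; V_B = 220 × 456/1625 = 61.735 V.
P_out = V_A I_A + V_B I_B = 30.462×3.37 + 61.735×5.92 = 102.66 + 365.47 = 468.13 W.
Ideal ⇒ P_in = P_out, so I_p = P_out/V_p = 468.13/220 = 2.13 A.

I_p ≈ 2.13 A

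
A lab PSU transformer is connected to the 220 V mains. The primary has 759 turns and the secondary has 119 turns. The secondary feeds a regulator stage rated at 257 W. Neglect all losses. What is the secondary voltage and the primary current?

V_s ≈ 34.5 V, I_p ≈ 1.17 A

V_s = V_p × N_s/N_p = 220 × 119/759 = 34.493 V.
I_s = P/V_s = 257/34.493 = 7.4508 A.
I_p = I_s × N_s/N_p = 7.4508 × 119/759 = 1.17 A.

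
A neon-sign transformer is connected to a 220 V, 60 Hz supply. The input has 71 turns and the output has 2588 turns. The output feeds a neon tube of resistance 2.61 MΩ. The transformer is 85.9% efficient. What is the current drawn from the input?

I_in ≈ 0.130 A

V_out = 220 × 2588/71 = 8019.2 V.
I_out = V_out/R = 8019.2/(2.61×10^6) = 0.0030725 A.
P_out = V_out I_out = 8019.2 × 0.0030725 = 24.639 W.
P_in = P_out/η = 24.639/0.859 = 28.683 W.
I_in = P_in/V_in = 28.683/220 = 0.130 A.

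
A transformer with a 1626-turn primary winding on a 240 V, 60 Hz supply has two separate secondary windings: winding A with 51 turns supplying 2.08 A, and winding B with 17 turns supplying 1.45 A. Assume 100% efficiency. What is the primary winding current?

V_A = 240 × 51/1626 = 7.5277 V; V_B = 240 × 17/1626 = 2.5092 V.
P_out = V_A I_A + V_B I_B = 7.5277×2.08 + 2.5092×1.45 = 15.658 + 3.6384 = 19.296 W.
Ideal ⇒ P_in = P_out, so I_p = P_out/V_p = 19.296/240 = 0.0804 A.

I_p ≈ 0.0804 A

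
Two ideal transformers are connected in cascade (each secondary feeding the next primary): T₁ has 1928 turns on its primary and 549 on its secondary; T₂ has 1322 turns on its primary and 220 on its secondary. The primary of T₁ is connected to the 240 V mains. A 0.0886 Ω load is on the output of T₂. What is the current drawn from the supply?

I_supply ≈ 6.08 A

After T₁: V = 240.00 × 549/1928 = 68.340 V.
After T₂: V = 68.340 × 220/1322 = 11.373 V.
I_load = 11.373/0.0886 = 128.36 A, so P_out = 11.373 × 128.36 = 1459.8 W.
All ideal ⇒ P_in = P_out, so I_supply = 1459.8/240 = 6.08 A.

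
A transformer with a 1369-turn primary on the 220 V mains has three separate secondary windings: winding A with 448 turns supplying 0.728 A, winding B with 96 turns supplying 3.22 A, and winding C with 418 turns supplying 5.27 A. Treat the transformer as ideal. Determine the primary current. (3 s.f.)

V_A = 220 × 448/1369 = 71.994 V; V_B = 220 × 96/1369 = 15.427 V; V_C = 220 × 418/1369 = 67.173 V.
P_out = V_A I_A + V_B I_B + V_C I_C = 71.994×0.728 + 15.427×3.22 + 67.173×5.27 = 52.412 + 49.676 + 354.00 = 456.09 W.
Ideal ⇒ P_in = P_out, so I_p = P_out/V_p = 456.09/220 = 2.07 A.

I_p ≈ 2.07 A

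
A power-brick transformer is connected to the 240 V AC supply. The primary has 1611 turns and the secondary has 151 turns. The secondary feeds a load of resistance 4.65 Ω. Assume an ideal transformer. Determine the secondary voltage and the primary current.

V_s = V_p × N_s/N_p = 240 × 151/1611 = 22.495 V.
I_s = V_s/R = 22.495/4.65 = 4.8377 A.
I_p = I_s × N_s/N_p = 4.8377 × 151/1611 = 0.453 A.

V_s ≈ 22.5 V, I_p ≈ 0.453 A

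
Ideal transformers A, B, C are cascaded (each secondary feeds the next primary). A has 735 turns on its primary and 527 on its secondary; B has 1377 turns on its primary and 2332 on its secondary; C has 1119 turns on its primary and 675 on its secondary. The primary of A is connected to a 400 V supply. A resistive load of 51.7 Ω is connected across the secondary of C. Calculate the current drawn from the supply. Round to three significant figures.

I_supply ≈ 4.15 A

Secondary of A: V = 400.00 × 527/735 = 286.80 V.
Secondary of B: V = 286.80 × 2332/1377 = 485.71 V.
Secondary of C: V = 485.71 × 675/1119 = 292.99 V.
I_load = 292.99/51.7 = 5.6671 A, so P_out = 292.99 × 5.6671 = 1660.4 W.
All ideal ⇒ P_in = P_out, so I_supply = 1660.4/400 = 4.15 A.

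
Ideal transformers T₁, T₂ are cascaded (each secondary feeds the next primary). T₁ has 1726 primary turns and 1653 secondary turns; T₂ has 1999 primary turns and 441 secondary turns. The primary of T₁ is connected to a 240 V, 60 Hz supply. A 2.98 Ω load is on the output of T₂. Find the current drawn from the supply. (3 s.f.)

I_supply ≈ 3.60 A

Secondary of T₁: V = 240.00 × 1653/1726 = 229.85 V.
Secondary of T₂: V = 229.85 × 441/1999 = 50.707 V.
I_load = 50.707/2.98 = 17.016 A, so P_out = 50.707 × 17.016 = 862.82 W.
All ideal ⇒ P_in = P_out, so I_supply = 862.82/240 = 3.60 A.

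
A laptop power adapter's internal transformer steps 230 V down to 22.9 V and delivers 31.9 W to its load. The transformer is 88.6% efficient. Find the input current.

I_in ≈ 0.157 A

P_in = P_out/η = 31.9/0.886 = 36.005 W.
I_in = P_in/V_in = 36.005/230 = 0.157 A.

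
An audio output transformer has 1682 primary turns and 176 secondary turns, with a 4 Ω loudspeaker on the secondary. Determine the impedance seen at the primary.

Z_p = (N_p/N_s)² × Z_s = (1682/176)² × 4 = 365 Ω.

Z_p ≈ 365 Ω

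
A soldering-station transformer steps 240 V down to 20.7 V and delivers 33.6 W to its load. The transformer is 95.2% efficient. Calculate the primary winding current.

I_p ≈ 0.147 A

P_in = P_out/η = 33.6/0.952 = 35.294 W.
I_p = P_in/V_p = 35.294/240 = 0.147 A.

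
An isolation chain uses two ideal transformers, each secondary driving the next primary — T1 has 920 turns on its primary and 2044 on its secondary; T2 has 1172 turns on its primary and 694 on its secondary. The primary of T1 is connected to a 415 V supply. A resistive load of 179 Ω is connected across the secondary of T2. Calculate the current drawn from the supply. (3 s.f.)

I_supply ≈ 4.01 A

Secondary of T1: V = 415.00 × 2044/920 = 922.02 V.
Secondary of T2: V = 922.02 × 694/1172 = 545.98 V.
I_load = 545.98/179 = 3.0501 A, so P_out = 545.98 × 3.0501 = 1665.3 W.
All ideal ⇒ P_in = P_out, so I_supply = 1665.3/415 = 4.01 A.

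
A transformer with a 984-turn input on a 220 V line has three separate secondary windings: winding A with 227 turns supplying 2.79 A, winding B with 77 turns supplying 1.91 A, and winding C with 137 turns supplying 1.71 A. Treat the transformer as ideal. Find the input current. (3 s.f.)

V_A = 220 × 227/984 = 50.752 V; V_B = 220 × 77/984 = 17.215 V; V_C = 220 × 137/984 = 30.630 V.
P_out = V_A I_A + V_B I_B + V_C I_C = 50.752×2.79 + 17.215×1.91 + 30.630×1.71 = 141.60 + 32.882 + 52.377 = 226.86 W.
Ideal ⇒ P_in = P_out, so I_in = P_out/V_in = 226.86/220 = 1.03 A.

I_in ≈ 1.03 A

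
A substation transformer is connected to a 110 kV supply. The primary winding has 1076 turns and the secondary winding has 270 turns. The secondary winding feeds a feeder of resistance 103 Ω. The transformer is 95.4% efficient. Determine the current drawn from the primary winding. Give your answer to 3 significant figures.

I_p ≈ 70.5 A

V_s = 110000 × 270/1076 = 27602 V.
I_s = V_s/R = 27602/103 = 267.98 A.
P_out = V_s I_s = 27602 × 267.98 = 7.3969×10^6 W.
P_in = P_out/η = 7.3969×10^6/0.954 = 7.7536×10^6 W.
I_p = P_in/V_p = 7.7536×10^6/110000 = 70.5 A.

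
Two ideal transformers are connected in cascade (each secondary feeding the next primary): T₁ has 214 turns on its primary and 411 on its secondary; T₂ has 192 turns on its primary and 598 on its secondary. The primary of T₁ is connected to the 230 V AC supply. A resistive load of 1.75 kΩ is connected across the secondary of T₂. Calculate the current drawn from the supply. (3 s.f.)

I_supply ≈ 4.70 A

Secondary of T₁: V = 230.00 × 411/214 = 441.73 V.
Secondary of T₂: V = 441.73 × 598/192 = 1375.8 V.
I_load = 1375.8/1750 = 0.78617 A, so P_out = 1375.8 × 0.78617 = 1081.6 W.
All ideal ⇒ P_in = P_out, so I_supply = 1081.6/230 = 4.70 A.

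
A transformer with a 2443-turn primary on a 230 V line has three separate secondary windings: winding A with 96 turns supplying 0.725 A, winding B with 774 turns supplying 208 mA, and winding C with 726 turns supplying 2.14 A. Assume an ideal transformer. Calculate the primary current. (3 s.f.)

V_A = 230 × 96/2443 = 9.0381 V; V_B = 230 × 774/2443 = 72.869 V; V_C = 230 × 726/2443 = 68.350 V.
P_out = V_A I_A + V_B I_B + V_C I_C = 9.0381×0.725 + 72.869×0.208 + 68.350×2.14 = 6.5526 + 15.157 + 146.27 = 167.98 W.
Ideal ⇒ P_in = P_out, so I_p = P_out/V_p = 167.98/230 = 0.730 A.

I_p ≈ 0.730 A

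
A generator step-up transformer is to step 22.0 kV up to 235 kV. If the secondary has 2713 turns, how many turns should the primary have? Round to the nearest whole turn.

N_p/N_s = V_p/V_s, so N_p = 2713 × 22000/235000 = 254.0 ≈ 254 turns.

N_p = 254 turns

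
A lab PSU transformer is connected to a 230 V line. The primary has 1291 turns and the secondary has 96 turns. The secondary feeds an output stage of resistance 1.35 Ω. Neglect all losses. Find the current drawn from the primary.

I_p ≈ 0.942 A

V_s = V_p × N_s/N_p = 230 × 96/1291 = 17.103 V.
I_s = V_s/R = 17.103/1.35 = 12.669 A.
For an ideal transformer I_p N_p = I_s N_s, so I_p = 12.669 × 96/1291 = 0.942 A.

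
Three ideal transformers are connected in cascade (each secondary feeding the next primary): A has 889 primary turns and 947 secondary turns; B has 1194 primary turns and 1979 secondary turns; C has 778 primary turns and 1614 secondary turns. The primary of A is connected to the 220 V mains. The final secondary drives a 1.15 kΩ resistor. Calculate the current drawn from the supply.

I_supply ≈ 2.57 A

Secondary of A: V = 220.00 × 947/889 = 234.35 V.
Secondary of B: V = 234.35 × 1979/1194 = 388.43 V.
Secondary of C: V = 388.43 × 1614/778 = 805.82 V.
I_load = 805.82/1150 = 0.70071 A, so P_out = 805.82 × 0.70071 = 564.64 W.
All ideal ⇒ P_in = P_out, so I_supply = 564.64/220 = 2.57 A.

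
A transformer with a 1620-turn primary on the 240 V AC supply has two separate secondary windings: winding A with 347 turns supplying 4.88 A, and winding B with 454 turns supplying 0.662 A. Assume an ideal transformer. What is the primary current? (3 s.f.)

V_A = 240 × 347/1620 = 51.407 V; V_B = 240 × 454/1620 = 67.259 V.
P_out = V_A I_A + V_B I_B = 51.407×4.88 + 67.259×0.662 = 250.87 + 44.526 = 295.39 W.
Ideal ⇒ P_in = P_out, so I_p = P_out/V_p = 295.39/240 = 1.23 A.

I_p ≈ 1.23 A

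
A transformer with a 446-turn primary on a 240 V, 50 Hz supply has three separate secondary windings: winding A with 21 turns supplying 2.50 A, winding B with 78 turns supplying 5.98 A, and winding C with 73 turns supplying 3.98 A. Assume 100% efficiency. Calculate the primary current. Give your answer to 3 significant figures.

V_A = 240 × 21/446 = 11.300 V; V_B = 240 × 78/446 = 41.973 V; V_C = 240 × 73/446 = 39.283 V.
P_out = V_A I_A + V_B I_B + V_C I_C = 11.300×2.50 + 41.973×5.98 + 39.283×3.98 = 28.251 + 251.00 + 156.34 = 435.59 W.
Ideal ⇒ P_in = P_out, so I_p = P_out/V_p = 435.59/240 = 1.81 A.

I_p ≈ 1.81 A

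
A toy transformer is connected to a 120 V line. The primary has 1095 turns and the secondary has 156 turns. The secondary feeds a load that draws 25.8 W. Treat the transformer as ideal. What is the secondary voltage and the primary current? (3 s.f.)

V_s ≈ 17.1 V, I_p ≈ 0.215 A

V_s = V_p × N_s/N_p = 120 × 156/1095 = 17.096 V.
I_s = P/V_s = 25.8/17.096 = 1.5091 A.
I_p = I_s × N_s/N_p = 1.5091 × 156/1095 = 0.215 A.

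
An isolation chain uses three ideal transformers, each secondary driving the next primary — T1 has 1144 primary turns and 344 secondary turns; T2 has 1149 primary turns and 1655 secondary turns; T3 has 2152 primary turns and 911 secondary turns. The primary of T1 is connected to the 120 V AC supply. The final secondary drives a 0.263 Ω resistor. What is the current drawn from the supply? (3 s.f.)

I_supply ≈ 15.3 A

Secondary of T1: V = 120.00 × 344/1144 = 36.084 V.
Secondary of T2: V = 36.084 × 1655/1149 = 51.975 V.
Secondary of T3: V = 51.975 × 911/2152 = 22.002 V.
I_load = 22.002/0.263 = 83.659 A, so P_out = 22.002 × 83.659 = 1840.7 W.
All ideal ⇒ P_in = P_out, so I_supply = 1840.7/120 = 15.3 A.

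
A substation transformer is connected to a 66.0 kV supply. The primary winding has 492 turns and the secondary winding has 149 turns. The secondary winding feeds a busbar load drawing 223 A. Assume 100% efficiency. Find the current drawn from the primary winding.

I_p ≈ 67.5 A

For an ideal transformer I_p N_p = I_s N_s, so I_p = 223 × 149/492 = 67.5 A.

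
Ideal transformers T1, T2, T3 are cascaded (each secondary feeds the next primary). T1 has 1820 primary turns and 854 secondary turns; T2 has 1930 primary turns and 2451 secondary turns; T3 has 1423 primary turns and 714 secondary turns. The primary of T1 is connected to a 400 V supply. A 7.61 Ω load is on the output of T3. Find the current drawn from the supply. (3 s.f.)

I_supply ≈ 4.70 A

After T1: V = 400.00 × 854/1820 = 187.69 V.
After T2: V = 187.69 × 2451/1930 = 238.36 V.
After T3: V = 238.36 × 714/1423 = 119.60 V.
I_load = 119.60/7.61 = 15.716 A, so P_out = 119.60 × 15.716 = 1879.6 W.
All ideal ⇒ P_in = P_out, so I_supply = 1879.6/400 = 4.70 A.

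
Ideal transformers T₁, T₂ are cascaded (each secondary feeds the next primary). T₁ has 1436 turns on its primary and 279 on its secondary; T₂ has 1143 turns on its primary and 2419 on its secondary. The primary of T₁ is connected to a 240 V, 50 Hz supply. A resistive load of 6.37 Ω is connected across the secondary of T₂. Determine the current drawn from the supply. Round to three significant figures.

I_supply ≈ 6.37 A

Secondary of T₁: V = 240.00 × 279/1436 = 46.630 V.
Secondary of T₂: V = 46.630 × 2419/1143 = 98.685 V.
I_load = 98.685/6.37 = 15.492 A, so P_out = 98.685 × 15.492 = 1528.8 W.
All ideal ⇒ P_in = P_out, so I_supply = 1528.8/240 = 6.37 A.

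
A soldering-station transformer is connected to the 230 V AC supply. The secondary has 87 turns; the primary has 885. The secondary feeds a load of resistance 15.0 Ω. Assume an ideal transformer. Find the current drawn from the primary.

I_p ≈ 0.148 A

V_s = V_p × N_s/N_p = 230 × 87/885 = 22.610 V.
I_s = V_s/R = 22.610/15.0 = 1.5073 A.
For an ideal transformer I_p N_p = I_s N_s, so I_p = 1.5073 × 87/885 = 0.148 A.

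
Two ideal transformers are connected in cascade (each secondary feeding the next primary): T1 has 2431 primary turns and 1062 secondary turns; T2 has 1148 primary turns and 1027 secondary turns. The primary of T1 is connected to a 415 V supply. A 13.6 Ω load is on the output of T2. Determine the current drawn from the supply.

I_supply ≈ 4.66 A

Secondary of T1: V = 415.00 × 1062/2431 = 181.30 V.
Secondary of T2: V = 181.30 × 1027/1148 = 162.19 V.
I_load = 162.19/13.6 = 11.926 A, so P_out = 162.19 × 11.926 = 1934.2 W.
All ideal ⇒ P_in = P_out, so I_supply = 1934.2/415 = 4.66 A.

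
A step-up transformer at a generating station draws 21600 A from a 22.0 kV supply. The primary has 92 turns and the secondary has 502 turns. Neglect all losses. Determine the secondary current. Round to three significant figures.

I_s ≈ 3960 A

I_s/I_p = N_p/N_s, so I_s = 21600 × 92/502 = 3960 A.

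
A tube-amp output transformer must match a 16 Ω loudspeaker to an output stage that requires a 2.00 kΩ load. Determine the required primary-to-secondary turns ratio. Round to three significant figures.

N_p/N_s ≈ 11.2

Z_p/Z_s = (N_p/N_s)², so N_p/N_s = √(2000/16) = √125 = 11.2.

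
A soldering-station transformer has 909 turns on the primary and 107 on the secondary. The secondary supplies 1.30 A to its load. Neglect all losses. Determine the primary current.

I_p ≈ 0.153 A

For an ideal transformer I_p/I_s = N_s/N_p, so I_p = 1.30 × 107/909 = 0.153 A.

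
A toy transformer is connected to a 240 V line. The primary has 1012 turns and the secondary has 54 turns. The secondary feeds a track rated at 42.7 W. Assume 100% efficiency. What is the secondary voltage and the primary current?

V_s ≈ 12.8 V, I_p ≈ 0.178 A

V_s = V_p × N_s/N_p = 240 × 54/1012 = 12.806 V.
I_s = P/V_s = 42.7/12.806 = 3.3343 A.
I_p = I_s × N_s/N_p = 3.3343 × 54/1012 = 0.178 A.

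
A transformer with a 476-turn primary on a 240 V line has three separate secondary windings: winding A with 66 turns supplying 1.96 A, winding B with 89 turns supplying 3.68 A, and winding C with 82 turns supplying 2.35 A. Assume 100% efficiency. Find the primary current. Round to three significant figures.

I_p ≈ 1.36 A

V_A = 240 × 66/476 = 33.277 V; V_B = 240 × 89/476 = 44.874 V; V_C = 240 × 82/476 = 41.345 V.
P_out = V_A I_A + V_B I_B + V_C I_C = 33.277×1.96 + 44.874×3.68 + 41.345×2.35 = 65.224 + 165.14 + 97.160 = 327.52 W.
Ideal ⇒ P_in = P_out, so I_p = P_out/V_p = 327.52/240 = 1.36 A.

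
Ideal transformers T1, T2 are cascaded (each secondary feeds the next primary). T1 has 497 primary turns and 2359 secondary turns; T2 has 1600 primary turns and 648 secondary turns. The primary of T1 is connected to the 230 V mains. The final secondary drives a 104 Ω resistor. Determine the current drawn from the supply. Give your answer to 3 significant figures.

I_supply ≈ 8.17 A

Secondary of T1: V = 230.00 × 2359/497 = 1091.7 V.
Secondary of T2: V = 1091.7 × 648/1600 = 442.13 V.
I_load = 442.13/104 = 4.2513 A, so P_out = 442.13 × 4.2513 = 1879.6 W.
All ideal ⇒ P_in = P_out, so I_supply = 1879.6/230 = 8.17 A.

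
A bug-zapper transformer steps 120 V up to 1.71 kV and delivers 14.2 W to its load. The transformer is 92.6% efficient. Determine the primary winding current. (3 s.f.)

P_in = P_out/η = 14.2/0.926 = 15.335 W.
I_p = P_in/V_p = 15.335/120 = 0.128 A.

I_p ≈ 0.128 A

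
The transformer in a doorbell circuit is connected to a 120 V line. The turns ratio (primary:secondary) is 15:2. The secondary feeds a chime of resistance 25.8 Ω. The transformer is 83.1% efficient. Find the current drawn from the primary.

V_s = 120 × 2/15 = 16.000 V.
I_s = V_s/R = 16.000/25.8 = 0.62016 A.
P_out = V_s I_s = 16.000 × 0.62016 = 9.9225 W.
P_in = P_out/η = 9.9225/0.831 = 11.940 W.
I_p = P_in/V_p = 11.940/120 = 0.0995 A.

I_p ≈ 0.0995 A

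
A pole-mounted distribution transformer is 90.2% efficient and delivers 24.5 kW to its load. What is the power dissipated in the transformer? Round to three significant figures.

P_in = P_out/η = 24500/0.902 = 27161.9 W.
P_loss = P_in − P_out = 27161.9 − 24500 = 2660 W.

P_loss ≈ 2660 W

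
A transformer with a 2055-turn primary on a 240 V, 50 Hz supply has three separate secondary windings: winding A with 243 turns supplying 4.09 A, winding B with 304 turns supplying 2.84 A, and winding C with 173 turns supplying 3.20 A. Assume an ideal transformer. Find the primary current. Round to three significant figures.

V_A = 240 × 243/2055 = 28.380 V; V_B = 240 × 304/2055 = 35.504 V; V_C = 240 × 173/2055 = 20.204 V.
P_out = V_A I_A + V_B I_B + V_C I_C = 28.380×4.09 + 35.504×2.84 + 20.204×3.20 = 116.07 + 100.83 + 64.654 = 281.56 W.
Ideal ⇒ P_in = P_out, so I_p = P_out/V_p = 281.56/240 = 1.17 A.

I_p ≈ 1.17 A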